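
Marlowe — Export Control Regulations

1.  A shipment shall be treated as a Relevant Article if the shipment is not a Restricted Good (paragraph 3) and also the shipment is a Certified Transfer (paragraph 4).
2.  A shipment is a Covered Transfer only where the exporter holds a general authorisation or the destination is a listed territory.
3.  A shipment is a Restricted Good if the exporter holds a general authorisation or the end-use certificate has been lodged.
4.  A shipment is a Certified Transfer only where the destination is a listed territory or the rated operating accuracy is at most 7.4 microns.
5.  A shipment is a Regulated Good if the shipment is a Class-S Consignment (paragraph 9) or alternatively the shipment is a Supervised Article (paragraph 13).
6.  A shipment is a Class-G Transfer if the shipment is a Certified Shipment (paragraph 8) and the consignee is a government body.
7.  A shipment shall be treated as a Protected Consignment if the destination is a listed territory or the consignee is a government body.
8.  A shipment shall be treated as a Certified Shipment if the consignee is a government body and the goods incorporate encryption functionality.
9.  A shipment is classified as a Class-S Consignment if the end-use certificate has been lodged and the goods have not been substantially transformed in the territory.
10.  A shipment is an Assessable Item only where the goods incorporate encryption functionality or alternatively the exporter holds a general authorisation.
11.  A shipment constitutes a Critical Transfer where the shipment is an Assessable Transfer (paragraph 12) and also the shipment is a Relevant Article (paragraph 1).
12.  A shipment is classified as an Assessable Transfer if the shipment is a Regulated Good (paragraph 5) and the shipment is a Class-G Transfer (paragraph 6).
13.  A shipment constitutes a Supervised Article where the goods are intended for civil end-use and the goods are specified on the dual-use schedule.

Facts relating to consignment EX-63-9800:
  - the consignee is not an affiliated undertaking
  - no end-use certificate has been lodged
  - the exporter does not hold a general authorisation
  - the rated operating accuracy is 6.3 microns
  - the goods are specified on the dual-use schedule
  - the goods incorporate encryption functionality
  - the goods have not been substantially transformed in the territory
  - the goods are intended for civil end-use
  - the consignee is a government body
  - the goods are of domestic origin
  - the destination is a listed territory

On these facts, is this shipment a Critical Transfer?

Yes

Under paragraph 9: the end-use certificate has been lodged? no; and the goods have not been substantially transformed in the territory? yes. So the shipment is not a Class-S Consignment.
Under paragraph 13: the goods are intended for civil end-use? yes; and the goods are specified on the dual-use schedule? yes. So the shipment is a Supervised Article.
Under paragraph 5: Class-S Consignment (paragraph 9)? no; or Supervised Article (paragraph 13)? yes. So the shipment is a Regulated Good.
Under paragraph 8: the consignee is a government body? yes; and the goods incorporate encryption functionality? yes. So the shipment is a Certified Shipment.
Under paragraph 6: Certified Shipment (paragraph 8)? yes; and the consignee is a government body? yes. So the shipment is a Class-G Transfer.
Under paragraph 12: Regulated Good (paragraph 5)? yes; and Class-G Transfer (paragraph 6)? yes. So the shipment is an Assessable Transfer.
Under paragraph 3: the exporter holds a general authorisation? no; or the end-use certificate has been lodged? no. So the shipment is not a Restricted Good.
Under paragraph 4: the destination is a listed territory? yes; or rated operating accuracy: 6.3 microns ≤ 7.4 microns? yes. So the shipment is a Certified Transfer.
Under paragraph 1: not a Restricted Good (paragraph 3)? yes; and Certified Transfer (paragraph 4)? yes. So the shipment is a Relevant Article.
Under paragraph 11: Assessable Transfer (paragraph 12)? yes; and Relevant Article (paragraph 1)? yes. So the shipment is a Critical Transfer.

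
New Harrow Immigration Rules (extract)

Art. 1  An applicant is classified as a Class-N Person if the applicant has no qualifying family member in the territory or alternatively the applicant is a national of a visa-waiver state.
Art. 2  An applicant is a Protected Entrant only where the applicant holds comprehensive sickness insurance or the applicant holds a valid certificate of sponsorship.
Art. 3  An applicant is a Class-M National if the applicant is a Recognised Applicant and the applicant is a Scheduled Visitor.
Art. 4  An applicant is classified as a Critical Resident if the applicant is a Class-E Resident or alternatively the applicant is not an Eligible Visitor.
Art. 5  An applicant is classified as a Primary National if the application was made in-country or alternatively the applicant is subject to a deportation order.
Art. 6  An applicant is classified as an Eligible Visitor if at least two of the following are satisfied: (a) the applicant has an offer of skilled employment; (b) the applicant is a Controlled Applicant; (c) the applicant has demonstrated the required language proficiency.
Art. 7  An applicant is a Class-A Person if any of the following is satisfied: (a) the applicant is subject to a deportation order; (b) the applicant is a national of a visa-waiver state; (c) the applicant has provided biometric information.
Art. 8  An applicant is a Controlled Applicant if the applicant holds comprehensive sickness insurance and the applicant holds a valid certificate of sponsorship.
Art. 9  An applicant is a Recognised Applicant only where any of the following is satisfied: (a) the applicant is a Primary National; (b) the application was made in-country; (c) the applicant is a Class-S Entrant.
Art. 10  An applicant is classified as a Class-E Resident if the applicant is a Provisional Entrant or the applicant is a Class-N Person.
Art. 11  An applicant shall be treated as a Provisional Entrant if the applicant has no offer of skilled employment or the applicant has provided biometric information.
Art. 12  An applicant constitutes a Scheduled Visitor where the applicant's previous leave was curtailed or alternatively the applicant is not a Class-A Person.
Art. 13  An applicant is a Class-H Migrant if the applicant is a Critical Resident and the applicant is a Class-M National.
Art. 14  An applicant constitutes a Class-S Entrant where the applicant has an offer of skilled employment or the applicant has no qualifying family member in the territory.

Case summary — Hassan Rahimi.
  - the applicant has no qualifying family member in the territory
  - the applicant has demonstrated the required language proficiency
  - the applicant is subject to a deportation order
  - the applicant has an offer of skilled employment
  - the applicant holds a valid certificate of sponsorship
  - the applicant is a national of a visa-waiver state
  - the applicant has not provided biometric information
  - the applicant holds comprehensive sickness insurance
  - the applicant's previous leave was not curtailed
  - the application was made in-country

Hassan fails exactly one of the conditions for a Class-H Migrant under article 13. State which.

Under article 11: the applicant has no offer of skilled employment? no; or the applicant has provided biometric information? no. So the applicant is not a Provisional Entrant.
Under article 1: the applicant has no qualifying family member in the territory? yes; or the applicant is a national of a visa-waiver state? yes. So the applicant is a Class-N Person.
Under article 10: Provisional Entrant (article 11)? no; or Class-N Person (article 1)? yes. So the applicant is a Class-E Resident.
Under article 8: the applicant holds comprehensive sickness insurance? yes; and the applicant holds a valid certificate of sponsorship? yes. So the applicant is a Controlled Applicant.
Under article 6: the applicant has an offer of skilled employment? yes; Controlled Applicant (article 8)? yes; the applicant has demonstrated the required language proficiency? yes — 3 of 3 hold (need ≥2) → satisfied.
Under article 4: Class-E Resident (article 10)? yes; or not an Eligible Visitor (article 6)? no. So the applicant is a Critical Resident.
Under article 5: the application was made in-country? yes; or the applicant is subject to a deportation order? yes. So the applicant is a Primary National.
Under article 14: the applicant has an offer of skilled employment? yes; or the applicant has no qualifying family member in the territory? yes. So the applicant is a Class-S Entrant.
Under article 9: Primary National (article 5)? yes; or the application was made in-country? yes; or Class-S Entrant (article 14)? yes. So the applicant is a Recognised Applicant.
Under article 7: the applicant is subject to a deportation order? yes; or the applicant is a national of a visa-waiver state? yes; or the applicant has provided biometric information? no. So the applicant is a Class-A Person.
Under article 12: the applicant's previous leave was curtailed? no; or not a Class-A Person (article 7)? no. So the applicant is not a Scheduled Visitor.
Under article 3: Recognised Applicant (article 9)? yes; and Scheduled Visitor (article 12)? no. So the applicant is not a Class-M National.
Under article 13: Critical Resident (article 4)? yes; and Class-M National (article 3)? no. So the applicant is not a Class-H Migrant.

Class-M National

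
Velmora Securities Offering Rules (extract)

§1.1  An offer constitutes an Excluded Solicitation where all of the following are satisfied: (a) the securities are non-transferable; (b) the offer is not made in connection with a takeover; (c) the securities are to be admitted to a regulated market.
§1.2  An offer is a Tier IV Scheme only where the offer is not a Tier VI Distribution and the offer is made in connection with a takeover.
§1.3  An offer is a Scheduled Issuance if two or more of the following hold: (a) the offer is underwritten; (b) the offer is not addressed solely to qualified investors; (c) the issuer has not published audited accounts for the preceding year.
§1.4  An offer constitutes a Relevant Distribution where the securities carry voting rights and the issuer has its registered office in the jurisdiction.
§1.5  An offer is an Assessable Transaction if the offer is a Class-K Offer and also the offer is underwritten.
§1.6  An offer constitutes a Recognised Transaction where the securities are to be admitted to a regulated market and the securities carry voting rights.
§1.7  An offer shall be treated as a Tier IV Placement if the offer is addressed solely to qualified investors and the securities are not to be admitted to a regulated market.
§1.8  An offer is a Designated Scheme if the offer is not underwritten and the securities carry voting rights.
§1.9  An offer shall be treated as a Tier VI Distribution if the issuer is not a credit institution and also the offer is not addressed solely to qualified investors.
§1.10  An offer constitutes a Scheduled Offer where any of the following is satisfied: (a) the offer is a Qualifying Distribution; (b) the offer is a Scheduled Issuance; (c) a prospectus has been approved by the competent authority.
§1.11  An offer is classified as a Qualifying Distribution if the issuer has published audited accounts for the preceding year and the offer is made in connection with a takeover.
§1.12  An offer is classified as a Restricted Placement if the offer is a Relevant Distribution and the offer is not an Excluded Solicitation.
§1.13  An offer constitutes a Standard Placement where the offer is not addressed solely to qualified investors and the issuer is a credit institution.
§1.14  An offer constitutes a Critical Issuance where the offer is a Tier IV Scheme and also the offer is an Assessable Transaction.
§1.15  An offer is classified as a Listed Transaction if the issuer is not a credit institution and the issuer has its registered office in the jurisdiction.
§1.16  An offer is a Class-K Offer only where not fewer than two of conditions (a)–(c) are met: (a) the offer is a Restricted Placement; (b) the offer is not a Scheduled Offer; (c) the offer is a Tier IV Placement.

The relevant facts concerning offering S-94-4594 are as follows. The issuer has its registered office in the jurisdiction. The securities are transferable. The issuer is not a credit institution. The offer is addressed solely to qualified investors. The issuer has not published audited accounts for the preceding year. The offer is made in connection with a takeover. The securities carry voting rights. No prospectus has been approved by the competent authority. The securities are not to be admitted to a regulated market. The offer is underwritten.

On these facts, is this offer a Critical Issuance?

Yes

Under §1.9: the issuer is not a credit institution? yes; and the offer is not addressed solely to qualified investors? no. So the offer is not a Tier VI Distribution.
Under §1.2: not a Tier VI Distribution (§1.9)? yes; and the offer is made in connection with a takeover? yes. So the offer is a Tier IV Scheme.
Under §1.4: the securities carry voting rights? yes; and the issuer has its registered office in the jurisdiction? yes. So the offer is a Relevant Distribution.
Under §1.1: the securities are non-transferable? no; and the offer is not made in connection with a takeover? no; and the securities are to be admitted to a regulated market? no. So the offer is not an Excluded Solicitation.
Under §1.12: Relevant Distribution (§1.4)? yes; and not an Excluded Solicitation (§1.1)? yes. So the offer is a Restricted Placement.
Under §1.11: the issuer has published audited accounts for the preceding year? no; and the offer is made in connection with a takeover? yes. So the offer is not a Qualifying Distribution.
Under §1.3: the offer is underwritten? yes; the offer is not addressed solely to qualified investors? no; the issuer has not published audited accounts for the preceding year? yes — 2 of 3 hold (need ≥2) → satisfied.
Under §1.10: Qualifying Distribution (§1.11)? no; or Scheduled Issuance (§1.3)? yes; or a prospectus has been approved by the competent authority? no. So the offer is a Scheduled Offer.
Under §1.7: the offer is addressed solely to qualified investors? yes; and the securities are not to be admitted to a regulated market? yes. So the offer is a Tier IV Placement.
Under §1.16: Restricted Placement (§1.12)? yes; not a Scheduled Offer (§1.10)? no; Tier IV Placement (§1.7)? yes — 2 of 3 hold (need ≥2) → satisfied.
Under §1.5: Class-K Offer (§1.16)? yes; and the offer is underwritten? yes. So the offer is an Assessable Transaction.
Under §1.14: Tier IV Scheme (§1.2)? yes; and Assessable Transaction (§1.5)? yes. So the offer is a Critical Issuance.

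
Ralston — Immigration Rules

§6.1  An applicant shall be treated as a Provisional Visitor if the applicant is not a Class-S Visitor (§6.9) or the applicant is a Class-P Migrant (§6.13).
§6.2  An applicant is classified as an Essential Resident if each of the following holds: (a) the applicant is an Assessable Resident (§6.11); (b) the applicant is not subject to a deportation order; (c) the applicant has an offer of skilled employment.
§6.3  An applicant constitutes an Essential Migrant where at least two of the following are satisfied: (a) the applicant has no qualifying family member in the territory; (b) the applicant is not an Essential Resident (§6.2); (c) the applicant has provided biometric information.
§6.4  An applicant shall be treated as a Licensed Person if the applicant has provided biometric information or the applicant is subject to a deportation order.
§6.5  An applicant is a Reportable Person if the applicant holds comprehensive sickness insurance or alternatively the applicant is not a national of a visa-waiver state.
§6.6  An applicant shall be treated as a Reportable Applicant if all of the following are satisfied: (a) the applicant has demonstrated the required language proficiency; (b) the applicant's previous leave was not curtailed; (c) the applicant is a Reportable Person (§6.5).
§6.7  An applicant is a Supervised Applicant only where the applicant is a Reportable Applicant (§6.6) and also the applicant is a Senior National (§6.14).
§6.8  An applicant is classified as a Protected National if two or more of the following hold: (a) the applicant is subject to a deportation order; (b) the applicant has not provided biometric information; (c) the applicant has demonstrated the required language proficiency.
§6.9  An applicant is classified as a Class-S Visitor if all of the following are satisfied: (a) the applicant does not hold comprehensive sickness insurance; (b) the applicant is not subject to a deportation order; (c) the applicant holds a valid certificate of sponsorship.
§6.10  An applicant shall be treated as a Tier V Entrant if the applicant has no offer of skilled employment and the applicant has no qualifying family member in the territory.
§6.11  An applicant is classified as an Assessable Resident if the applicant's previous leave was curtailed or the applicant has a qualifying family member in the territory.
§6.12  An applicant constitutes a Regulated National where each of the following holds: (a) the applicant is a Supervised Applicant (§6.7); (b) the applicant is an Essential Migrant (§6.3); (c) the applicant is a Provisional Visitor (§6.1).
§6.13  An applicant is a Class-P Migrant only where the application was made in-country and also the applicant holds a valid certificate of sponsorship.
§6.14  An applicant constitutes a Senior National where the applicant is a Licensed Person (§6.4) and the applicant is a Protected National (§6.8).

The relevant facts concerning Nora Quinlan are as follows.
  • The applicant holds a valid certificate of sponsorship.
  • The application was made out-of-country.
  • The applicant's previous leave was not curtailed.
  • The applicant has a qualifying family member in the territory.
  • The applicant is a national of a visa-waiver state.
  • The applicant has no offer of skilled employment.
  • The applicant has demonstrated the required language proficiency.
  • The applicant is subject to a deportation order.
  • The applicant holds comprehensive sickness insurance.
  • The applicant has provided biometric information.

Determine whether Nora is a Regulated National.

Yes

§6.5 — Reportable Person: [the applicant holds comprehensive sickness insurance? yes] OR [the applicant is not a national of a visa-waiver state? no] → satisfied.
§6.6 — Reportable Applicant: [the applicant has demonstrated the required language proficiency? yes] AND [the applicant's previous leave was not curtailed? yes] AND [Reportable Person (§6.5)? yes] → satisfied.
§6.4 — Licensed Person: [the applicant has provided biometric information? yes] OR [the applicant is subject to a deportation order? yes] → satisfied.
§6.8 — Protected National: the applicant is subject to a deportation order? yes; the applicant has not provided biometric information? no; the applicant has demonstrated the required language proficiency? yes — 2 of 3 hold (need ≥2) → satisfied.
§6.14 — Senior National: [Licensed Person (§6.4)? yes] AND [Protected National (§6.8)? yes] → satisfied.
§6.7 — Supervised Applicant: [Reportable Applicant (§6.6)? yes] AND [Senior National (§6.14)? yes] → satisfied.
§6.11 — Assessable Resident: [the applicant's previous leave was curtailed? no] OR [the applicant has a qualifying family member in the territory? yes] → satisfied.
§6.2 — Essential Resident: [Assessable Resident (§6.11)? yes] AND [the applicant is not subject to a deportation order? no] AND [the applicant has an offer of skilled employment? no] → not satisfied.
§6.3 — Essential Migrant: the applicant has no qualifying family member in the territory? no; not an Essential Resident (§6.2)? yes; the applicant has provided biometric information? yes — 2 of 3 hold (need ≥2) → satisfied.
§6.9 — Class-S Visitor: [the applicant does not hold comprehensive sickness insurance? no] AND [the applicant is not subject to a deportation order? no] AND [the applicant holds a valid certificate of sponsorship? yes] → not satisfied.
§6.13 — Class-P Migrant: [the application was made in-country? no] AND [the applicant holds a valid certificate of sponsorship? yes] → not satisfied.
§6.1 — Provisional Visitor: [not a Class-S Visitor (§6.9)? yes] OR [Class-P Migrant (§6.13)? no] → satisfied.
§6.12 — Regulated National: [Supervised Applicant (§6.7)? yes] AND [Essential Migrant (§6.3)? yes] AND [Provisional Visitor (§6.1)? yes] → satisfied.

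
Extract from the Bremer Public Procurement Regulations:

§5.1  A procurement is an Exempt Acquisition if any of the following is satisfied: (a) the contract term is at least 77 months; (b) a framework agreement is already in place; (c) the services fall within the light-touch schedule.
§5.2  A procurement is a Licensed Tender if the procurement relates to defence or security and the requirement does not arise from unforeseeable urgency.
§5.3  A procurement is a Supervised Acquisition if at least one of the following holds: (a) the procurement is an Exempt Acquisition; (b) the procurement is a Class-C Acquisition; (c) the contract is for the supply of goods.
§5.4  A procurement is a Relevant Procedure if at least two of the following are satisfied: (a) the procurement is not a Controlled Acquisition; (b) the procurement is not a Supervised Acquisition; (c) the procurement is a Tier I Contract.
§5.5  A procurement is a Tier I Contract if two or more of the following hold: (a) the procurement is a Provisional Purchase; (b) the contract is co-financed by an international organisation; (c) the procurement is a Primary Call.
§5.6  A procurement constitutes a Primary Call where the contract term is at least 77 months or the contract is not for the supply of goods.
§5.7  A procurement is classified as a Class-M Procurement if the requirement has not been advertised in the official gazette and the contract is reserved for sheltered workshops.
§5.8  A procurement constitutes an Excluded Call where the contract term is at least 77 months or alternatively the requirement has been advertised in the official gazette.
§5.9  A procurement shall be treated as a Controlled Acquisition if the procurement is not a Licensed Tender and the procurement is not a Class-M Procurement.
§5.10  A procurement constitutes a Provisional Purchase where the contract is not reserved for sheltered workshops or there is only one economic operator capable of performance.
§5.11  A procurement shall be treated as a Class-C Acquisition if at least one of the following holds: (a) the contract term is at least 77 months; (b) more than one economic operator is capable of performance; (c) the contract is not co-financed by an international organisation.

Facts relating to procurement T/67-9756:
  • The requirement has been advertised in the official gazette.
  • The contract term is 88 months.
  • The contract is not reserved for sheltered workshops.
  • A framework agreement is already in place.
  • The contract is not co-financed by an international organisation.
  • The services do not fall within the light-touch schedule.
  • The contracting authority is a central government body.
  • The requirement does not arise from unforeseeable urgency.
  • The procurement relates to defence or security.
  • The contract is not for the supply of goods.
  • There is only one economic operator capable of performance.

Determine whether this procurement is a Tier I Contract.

§5.10 — Provisional Purchase: [the contract is not reserved for sheltered workshops? yes] OR [there is only one economic operator capable of performance? yes] → satisfied.
§5.6 — Primary Call: [contract term: 88 months ≥ 77 months? yes] OR [the contract is not for the supply of goods? yes] → satisfied.
§5.5 — Tier I Contract: Provisional Purchase (§5.10)? yes; the contract is co-financed by an international organisation? no; Primary Call (§5.6)? yes — 2 of 3 hold (need ≥2) → satisfied.

Yes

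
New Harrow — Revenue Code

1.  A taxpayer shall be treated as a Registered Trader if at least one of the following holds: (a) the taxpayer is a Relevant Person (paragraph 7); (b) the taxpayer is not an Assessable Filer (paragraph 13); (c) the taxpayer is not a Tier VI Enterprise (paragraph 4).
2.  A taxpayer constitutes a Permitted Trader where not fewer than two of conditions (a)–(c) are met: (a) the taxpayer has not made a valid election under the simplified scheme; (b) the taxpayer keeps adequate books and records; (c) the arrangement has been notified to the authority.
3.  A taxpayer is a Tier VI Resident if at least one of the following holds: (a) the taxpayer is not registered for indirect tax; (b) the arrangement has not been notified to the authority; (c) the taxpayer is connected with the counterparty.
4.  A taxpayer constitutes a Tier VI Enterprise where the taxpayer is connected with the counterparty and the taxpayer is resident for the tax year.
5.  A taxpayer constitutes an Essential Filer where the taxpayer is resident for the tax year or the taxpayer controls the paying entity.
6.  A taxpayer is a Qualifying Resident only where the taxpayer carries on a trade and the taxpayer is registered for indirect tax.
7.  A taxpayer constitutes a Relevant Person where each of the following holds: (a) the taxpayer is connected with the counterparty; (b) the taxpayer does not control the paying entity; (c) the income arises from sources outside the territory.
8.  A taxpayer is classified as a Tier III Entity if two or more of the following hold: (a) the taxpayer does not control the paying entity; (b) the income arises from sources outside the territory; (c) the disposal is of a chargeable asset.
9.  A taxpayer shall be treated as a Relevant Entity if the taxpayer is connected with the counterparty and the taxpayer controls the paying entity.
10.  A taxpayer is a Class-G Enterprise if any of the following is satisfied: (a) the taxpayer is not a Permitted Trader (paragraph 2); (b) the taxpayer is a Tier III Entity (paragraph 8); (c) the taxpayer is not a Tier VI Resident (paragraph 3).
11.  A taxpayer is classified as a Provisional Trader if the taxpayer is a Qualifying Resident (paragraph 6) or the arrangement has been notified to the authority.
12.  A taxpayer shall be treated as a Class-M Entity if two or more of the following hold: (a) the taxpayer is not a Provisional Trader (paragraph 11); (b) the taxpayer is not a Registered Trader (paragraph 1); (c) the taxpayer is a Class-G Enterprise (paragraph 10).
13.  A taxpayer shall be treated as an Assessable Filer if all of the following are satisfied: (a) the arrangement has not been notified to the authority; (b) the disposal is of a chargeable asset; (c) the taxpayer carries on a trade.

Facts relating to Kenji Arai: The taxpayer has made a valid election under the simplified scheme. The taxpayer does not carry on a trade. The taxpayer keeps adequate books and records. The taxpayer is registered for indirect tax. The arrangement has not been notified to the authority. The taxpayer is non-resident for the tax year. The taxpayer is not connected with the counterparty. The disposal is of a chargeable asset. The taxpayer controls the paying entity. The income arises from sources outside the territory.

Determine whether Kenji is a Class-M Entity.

Yes

paragraph 6 — Qualifying Resident: [the taxpayer carries on a trade? no] AND [the taxpayer is registered for indirect tax? yes] → not satisfied.
paragraph 11 — Provisional Trader: [Qualifying Resident (paragraph 6)? no] OR [the arrangement has been notified to the authority? no] → not satisfied.
paragraph 7 — Relevant Person: [the taxpayer is connected with the counterparty? no] AND [the taxpayer does not control the paying entity? no] AND [the income arises from sources outside the territory? yes] → not satisfied.
paragraph 13 — Assessable Filer: [the arrangement has not been notified to the authority? yes] AND [the disposal is of a chargeable asset? yes] AND [the taxpayer carries on a trade? no] → not satisfied.
paragraph 4 — Tier VI Enterprise: [the taxpayer is connected with the counterparty? no] AND [the taxpayer is resident for the tax year? no] → not satisfied.
paragraph 1 — Registered Trader: [Relevant Person (paragraph 7)? no] OR [not an Assessable Filer (paragraph 13)? yes] OR [not a Tier VI Enterprise (paragraph 4)? yes] → satisfied.
paragraph 2 — Permitted Trader: the taxpayer has not made a valid election under the simplified scheme? no; the taxpayer keeps adequate books and records? yes; the arrangement has been notified to the authority? no — 1 of 3 hold (need ≥2) → not satisfied.
paragraph 8 — Tier III Entity: the taxpayer does not control the paying entity? no; the income arises from sources outside the territory? yes; the disposal is of a chargeable asset? yes — 2 of 3 hold (need ≥2) → satisfied.
paragraph 3 — Tier VI Resident: [the taxpayer is not registered for indirect tax? no] OR [the arrangement has not been notified to the authority? yes] OR [the taxpayer is connected with the counterparty? no] → satisfied.
paragraph 10 — Class-G Enterprise: [not a Permitted Trader (paragraph 2)? yes] OR [Tier III Entity (paragraph 8)? yes] OR [not a Tier VI Resident (paragraph 3)? no] → satisfied.
paragraph 12 — Class-M Entity: not a Provisional Trader (paragraph 11)? yes; not a Registered Trader (paragraph 1)? no; Class-G Enterprise (paragraph 10)? yes — 2 of 3 hold (need ≥2) → satisfied.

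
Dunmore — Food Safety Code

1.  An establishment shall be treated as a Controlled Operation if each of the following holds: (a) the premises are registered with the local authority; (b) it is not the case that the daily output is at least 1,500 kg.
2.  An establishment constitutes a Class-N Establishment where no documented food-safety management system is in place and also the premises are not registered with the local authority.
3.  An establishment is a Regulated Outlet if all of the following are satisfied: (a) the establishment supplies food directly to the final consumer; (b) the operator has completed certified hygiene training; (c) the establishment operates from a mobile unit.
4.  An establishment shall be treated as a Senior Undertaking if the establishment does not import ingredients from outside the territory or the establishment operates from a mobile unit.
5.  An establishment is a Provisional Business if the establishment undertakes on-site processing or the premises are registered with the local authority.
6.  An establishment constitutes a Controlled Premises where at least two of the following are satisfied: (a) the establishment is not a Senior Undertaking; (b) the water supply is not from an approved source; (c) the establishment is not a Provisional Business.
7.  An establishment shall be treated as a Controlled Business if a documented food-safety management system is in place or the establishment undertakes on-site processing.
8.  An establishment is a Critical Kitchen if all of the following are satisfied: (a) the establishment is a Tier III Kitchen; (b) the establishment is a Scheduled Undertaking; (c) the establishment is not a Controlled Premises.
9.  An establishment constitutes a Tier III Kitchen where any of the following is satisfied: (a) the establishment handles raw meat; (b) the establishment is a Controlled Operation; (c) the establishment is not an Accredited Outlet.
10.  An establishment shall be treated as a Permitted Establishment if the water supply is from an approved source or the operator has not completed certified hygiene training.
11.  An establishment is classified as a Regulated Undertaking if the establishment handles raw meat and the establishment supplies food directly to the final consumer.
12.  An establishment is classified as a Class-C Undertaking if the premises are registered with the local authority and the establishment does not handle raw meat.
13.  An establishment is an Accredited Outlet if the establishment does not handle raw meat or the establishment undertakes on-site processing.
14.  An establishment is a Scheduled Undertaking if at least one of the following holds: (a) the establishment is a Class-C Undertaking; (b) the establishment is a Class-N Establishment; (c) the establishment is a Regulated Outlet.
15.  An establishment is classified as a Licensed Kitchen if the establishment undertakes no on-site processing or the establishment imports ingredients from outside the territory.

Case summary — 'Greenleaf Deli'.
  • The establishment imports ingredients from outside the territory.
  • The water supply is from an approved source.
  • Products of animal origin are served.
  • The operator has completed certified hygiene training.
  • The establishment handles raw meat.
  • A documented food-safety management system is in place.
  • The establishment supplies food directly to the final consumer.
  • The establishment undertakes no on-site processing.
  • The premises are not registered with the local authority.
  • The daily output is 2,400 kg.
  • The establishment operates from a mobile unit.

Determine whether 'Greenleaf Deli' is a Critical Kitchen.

Under paragraph 1: the premises are registered with the local authority? no; and daily output: 2,400 kg ≥ 1,500 kg? yes, so negated condition no. So the establishment is not a Controlled Operation.
Under paragraph 13: the establishment does not handle raw meat? no; or the establishment undertakes on-site processing? no. So the establishment is not an Accredited Outlet.
Under paragraph 9: the establishment handles raw meat? yes; or Controlled Operation (paragraph 1)? no; or not an Accredited Outlet (paragraph 13)? yes. So the establishment is a Tier III Kitchen.
Under paragraph 12: the premises are registered with the local authority? no; and the establishment does not handle raw meat? no. So the establishment is not a Class-C Undertaking.
Under paragraph 2: no documented food-safety management system is in place? no; and the premises are not registered with the local authority? yes. So the establishment is not a Class-N Establishment.
Under paragraph 3: the establishment supplies food directly to the final consumer? yes; and the operator has completed certified hygiene training? yes; and the establishment operates from a mobile unit? yes. So the establishment is a Regulated Outlet.
Under paragraph 14: Class-C Undertaking (paragraph 12)? no; or Class-N Establishment (paragraph 2)? no; or Regulated Outlet (paragraph 3)? yes. So the establishment is a Scheduled Undertaking.
Under paragraph 4: the establishment does not import ingredients from outside the territory? no; or the establishment operates from a mobile unit? yes. So the establishment is a Senior Undertaking.
Under paragraph 5: the establishment undertakes on-site processing? no; or the premises are registered with the local authority? no. So the establishment is not a Provisional Business.
Under paragraph 6: not a Senior Undertaking (paragraph 4)? no; the water supply is not from an approved source? no; not a Provisional Business (paragraph 5)? yes — 1 of 3 hold (need ≥2) → not satisfied.
Under paragraph 8: Tier III Kitchen (paragraph 9)? yes; and Scheduled Undertaking (paragraph 14)? yes; and not a Controlled Premises (paragraph 6)? yes. So the establishment is a Critical Kitchen.

Yes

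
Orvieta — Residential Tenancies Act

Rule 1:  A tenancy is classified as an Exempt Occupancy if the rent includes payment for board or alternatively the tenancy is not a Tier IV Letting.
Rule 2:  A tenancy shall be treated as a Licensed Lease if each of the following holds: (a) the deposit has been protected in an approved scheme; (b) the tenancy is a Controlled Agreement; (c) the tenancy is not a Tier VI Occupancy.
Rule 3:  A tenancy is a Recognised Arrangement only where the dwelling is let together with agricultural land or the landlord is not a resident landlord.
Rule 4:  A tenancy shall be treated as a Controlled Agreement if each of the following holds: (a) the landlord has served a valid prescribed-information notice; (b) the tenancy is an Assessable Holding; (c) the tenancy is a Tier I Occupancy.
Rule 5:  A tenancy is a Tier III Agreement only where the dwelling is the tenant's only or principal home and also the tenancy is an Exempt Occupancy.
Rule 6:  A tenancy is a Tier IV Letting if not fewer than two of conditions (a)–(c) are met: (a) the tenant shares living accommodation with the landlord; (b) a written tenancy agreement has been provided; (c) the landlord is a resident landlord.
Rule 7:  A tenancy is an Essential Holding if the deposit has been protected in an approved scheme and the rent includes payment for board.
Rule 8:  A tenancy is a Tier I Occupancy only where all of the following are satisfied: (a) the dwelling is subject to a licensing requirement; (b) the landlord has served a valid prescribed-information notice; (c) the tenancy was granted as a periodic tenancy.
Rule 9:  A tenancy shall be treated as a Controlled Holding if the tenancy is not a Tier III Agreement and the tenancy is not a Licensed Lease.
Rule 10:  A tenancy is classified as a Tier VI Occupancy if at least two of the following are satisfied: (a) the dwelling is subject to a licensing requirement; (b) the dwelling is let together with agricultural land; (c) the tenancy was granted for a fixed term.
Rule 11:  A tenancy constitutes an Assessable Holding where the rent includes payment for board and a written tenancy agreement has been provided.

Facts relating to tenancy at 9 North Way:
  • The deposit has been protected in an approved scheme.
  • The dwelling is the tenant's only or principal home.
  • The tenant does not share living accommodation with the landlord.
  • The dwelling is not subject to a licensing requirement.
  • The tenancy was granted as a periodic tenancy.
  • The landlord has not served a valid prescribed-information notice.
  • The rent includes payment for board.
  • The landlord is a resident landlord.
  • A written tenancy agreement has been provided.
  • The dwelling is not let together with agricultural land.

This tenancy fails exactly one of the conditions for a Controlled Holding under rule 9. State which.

rule 6 — Tier IV Letting: the tenant shares living accommodation with the landlord? no; a written tenancy agreement has been provided? yes; the landlord is a resident landlord? yes — 2 of 3 hold (need ≥2) → satisfied.
rule 1 — Exempt Occupancy: [the rent includes payment for board? yes] OR [not a Tier IV Letting (rule 6)? no] → satisfied.
rule 5 — Tier III Agreement: [the dwelling is the tenant's only or principal home? yes] AND [Exempt Occupancy (rule 1)? yes] → satisfied.
rule 11 — Assessable Holding: [the rent includes payment for board? yes] AND [a written tenancy agreement has been provided? yes] → satisfied.
rule 8 — Tier I Occupancy: [the dwelling is subject to a licensing requirement? no] AND [the landlord has served a valid prescribed-information notice? no] AND [the tenancy was granted as a periodic tenancy? yes] → not satisfied.
rule 4 — Controlled Agreement: [the landlord has served a valid prescribed-information notice? no] AND [Assessable Holding (rule 11)? yes] AND [Tier I Occupancy (rule 8)? no] → not satisfied.
rule 10 — Tier VI Occupancy: the dwelling is subject to a licensing requirement? no; the dwelling is let together with agricultural land? no; the tenancy was granted for a fixed term? no — 0 of 3 hold (need ≥2) → not satisfied.
rule 2 — Licensed Lease: [the deposit has been protected in an approved scheme? yes] AND [Controlled Agreement (rule 4)? no] AND [not a Tier VI Occupancy (rule 10)? yes] → not satisfied.
rule 9 — Controlled Holding: [not a Tier III Agreement (rule 5)? no] AND [not a Licensed Lease (rule 2)? yes] → not satisfied.

Tier III Agreement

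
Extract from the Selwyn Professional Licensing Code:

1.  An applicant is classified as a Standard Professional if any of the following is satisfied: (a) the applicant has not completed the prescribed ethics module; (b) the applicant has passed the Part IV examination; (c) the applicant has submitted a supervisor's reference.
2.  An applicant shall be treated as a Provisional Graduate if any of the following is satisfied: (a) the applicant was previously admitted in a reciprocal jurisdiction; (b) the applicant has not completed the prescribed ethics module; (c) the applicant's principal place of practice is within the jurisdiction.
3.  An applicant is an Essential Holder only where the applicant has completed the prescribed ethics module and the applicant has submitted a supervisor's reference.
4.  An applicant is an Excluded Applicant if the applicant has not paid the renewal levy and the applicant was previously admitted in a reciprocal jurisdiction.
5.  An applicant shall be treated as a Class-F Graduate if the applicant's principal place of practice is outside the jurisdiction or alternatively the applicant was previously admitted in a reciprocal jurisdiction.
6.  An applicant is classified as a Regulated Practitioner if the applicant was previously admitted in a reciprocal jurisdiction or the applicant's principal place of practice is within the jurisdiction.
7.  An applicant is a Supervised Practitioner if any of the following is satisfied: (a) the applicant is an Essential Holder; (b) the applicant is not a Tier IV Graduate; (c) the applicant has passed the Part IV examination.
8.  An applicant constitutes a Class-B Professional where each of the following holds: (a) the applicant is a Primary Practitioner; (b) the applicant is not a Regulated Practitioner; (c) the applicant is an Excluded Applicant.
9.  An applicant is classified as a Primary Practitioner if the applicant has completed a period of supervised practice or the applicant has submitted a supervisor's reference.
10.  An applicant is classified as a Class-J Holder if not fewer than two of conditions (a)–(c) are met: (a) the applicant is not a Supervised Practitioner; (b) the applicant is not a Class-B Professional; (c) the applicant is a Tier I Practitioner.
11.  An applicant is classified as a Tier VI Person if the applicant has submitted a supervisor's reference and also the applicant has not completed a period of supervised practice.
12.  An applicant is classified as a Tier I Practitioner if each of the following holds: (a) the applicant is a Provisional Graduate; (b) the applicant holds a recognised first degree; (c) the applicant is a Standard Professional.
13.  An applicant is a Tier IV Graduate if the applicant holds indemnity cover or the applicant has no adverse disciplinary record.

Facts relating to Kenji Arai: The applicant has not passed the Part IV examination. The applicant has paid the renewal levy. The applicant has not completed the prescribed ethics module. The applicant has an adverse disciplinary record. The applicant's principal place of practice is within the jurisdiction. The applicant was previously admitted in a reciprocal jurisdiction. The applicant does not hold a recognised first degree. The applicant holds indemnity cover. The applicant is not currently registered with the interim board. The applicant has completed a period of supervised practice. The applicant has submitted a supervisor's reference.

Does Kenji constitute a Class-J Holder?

Yes

paragraph 3 — Essential Holder: [the applicant has completed the prescribed ethics module? no] AND [the applicant has submitted a supervisor's reference? yes] → not satisfied.
paragraph 13 — Tier IV Graduate: [the applicant holds indemnity cover? yes] OR [the applicant has no adverse disciplinary record? no] → satisfied.
paragraph 7 — Supervised Practitioner: [Essential Holder (paragraph 3)? no] OR [not a Tier IV Graduate (paragraph 13)? no] OR [the applicant has passed the Part IV examination? no] → not satisfied.
paragraph 9 — Primary Practitioner: [the applicant has completed a period of supervised practice? yes] OR [the applicant has submitted a supervisor's reference? yes] → satisfied.
paragraph 6 — Regulated Practitioner: [the applicant was previously admitted in a reciprocal jurisdiction? yes] OR [the applicant's principal place of practice is within the jurisdiction? yes] → satisfied.
paragraph 4 — Excluded Applicant: [the applicant has not paid the renewal levy? no] AND [the applicant was previously admitted in a reciprocal jurisdiction? yes] → not satisfied.
paragraph 8 — Class-B Professional: [Primary Practitioner (paragraph 9)? yes] AND [not a Regulated Practitioner (paragraph 6)? no] AND [Excluded Applicant (paragraph 4)? no] → not satisfied.
paragraph 2 — Provisional Graduate: [the applicant was previously admitted in a reciprocal jurisdiction? yes] OR [the applicant has not completed the prescribed ethics module? yes] OR [the applicant's principal place of practice is within the jurisdiction? yes] → satisfied.
paragraph 1 — Standard Professional: [the applicant has not completed the prescribed ethics module? yes] OR [the applicant has passed the Part IV examination? no] OR [the applicant has submitted a supervisor's reference? yes] → satisfied.
paragraph 12 — Tier I Practitioner: [Provisional Graduate (paragraph 2)? yes] AND [the applicant holds a recognised first degree? no] AND [Standard Professional (paragraph 1)? yes] → not satisfied.
paragraph 10 — Class-J Holder: not a Supervised Practitioner (paragraph 7)? yes; not a Class-B Professional (paragraph 8)? yes; Tier I Practitioner (paragraph 12)? no — 2 of 3 hold (need ≥2) → satisfied.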